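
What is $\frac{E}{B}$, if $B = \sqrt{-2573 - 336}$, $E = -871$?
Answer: $\frac{871 i \sqrt{2909}}{2909} \approx 16.149 i$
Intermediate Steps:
$B = i \sqrt{2909}$ ($B = \sqrt{-2909} = i \sqrt{2909} \approx 53.935 i$)
$\frac{E}{B} = - \frac{871}{i \sqrt{2909}} = - 871 \left(- \frac{i \sqrt{2909}}{2909}\right) = \frac{871 i \sqrt{2909}}{2909}$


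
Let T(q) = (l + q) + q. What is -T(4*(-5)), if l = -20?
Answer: 60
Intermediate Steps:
T(q) = -20 + 2*q (T(q) = (-20 + q) + q = -20 + 2*q)
-T(4*(-5)) = -(-20 + 2*(4*(-5))) = -(-20 + 2*(-20)) = -(-20 - 40) = -1*(-60) = 60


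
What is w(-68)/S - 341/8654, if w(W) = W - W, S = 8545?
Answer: -341/8654 ≈ -0.039404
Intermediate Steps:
w(W) = 0
w(-68)/S - 341/8654 = 0/8545 - 341/8654 = 0*(1/8545) - 341*1/8654 = 0 - 341/8654 = -341/8654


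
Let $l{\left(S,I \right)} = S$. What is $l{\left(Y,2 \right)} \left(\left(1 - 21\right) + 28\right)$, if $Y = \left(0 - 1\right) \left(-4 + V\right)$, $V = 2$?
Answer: $16$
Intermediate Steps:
$Y = 2$ ($Y = \left(0 - 1\right) \left(-4 + 2\right) = \left(-1\right) \left(-2\right) = 2$)
$l{\left(Y,2 \right)} \left(\left(1 - 21\right) + 28\right) = 2 \left(\left(1 - 21\right) + 28\right) = 2 \left(-20 + 28\right) = 2 \cdot 8 = 16$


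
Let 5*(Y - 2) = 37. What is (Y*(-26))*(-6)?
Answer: 7332/5 ≈ 1466.4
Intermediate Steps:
Y = 47/5 (Y = 2 + (⅕)*37 = 2 + 37/5 = 47/5 ≈ 9.4000)
(Y*(-26))*(-6) = ((47/5)*(-26))*(-6) = -1222/5*(-6) = 7332/5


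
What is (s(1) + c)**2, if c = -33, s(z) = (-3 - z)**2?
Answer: 289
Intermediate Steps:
(s(1) + c)**2 = ((3 + 1)**2 - 33)**2 = (4**2 - 33)**2 = (16 - 33)**2 = (-17)**2 = 289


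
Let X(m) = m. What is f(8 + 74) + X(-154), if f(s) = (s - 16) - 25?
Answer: -113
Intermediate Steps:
f(s) = -41 + s (f(s) = (-16 + s) - 25 = -41 + s)
f(8 + 74) + X(-154) = (-41 + (8 + 74)) - 154 = (-41 + 82) - 154 = 41 - 154 = -113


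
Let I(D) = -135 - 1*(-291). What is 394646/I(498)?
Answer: 197323/78 ≈ 2529.8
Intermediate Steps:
I(D) = 156 (I(D) = -135 + 291 = 156)
394646/I(498) = 394646/156 = 394646*(1/156) = 197323/78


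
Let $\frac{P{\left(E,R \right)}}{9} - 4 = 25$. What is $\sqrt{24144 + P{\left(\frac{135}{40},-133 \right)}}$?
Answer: $\sqrt{24405} \approx 156.22$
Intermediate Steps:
$P{\left(E,R \right)} = 261$ ($P{\left(E,R \right)} = 36 + 9 \cdot 25 = 36 + 225 = 261$)
$\sqrt{24144 + P{\left(\frac{135}{40},-133 \right)}} = \sqrt{24144 + 261} = \sqrt{24405}$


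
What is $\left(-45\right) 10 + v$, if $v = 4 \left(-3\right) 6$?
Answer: $-522$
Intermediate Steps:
$v = -72$ ($v = \left(-12\right) 6 = -72$)
$\left(-45\right) 10 + v = \left(-45\right) 10 - 72 = -450 - 72 = -522$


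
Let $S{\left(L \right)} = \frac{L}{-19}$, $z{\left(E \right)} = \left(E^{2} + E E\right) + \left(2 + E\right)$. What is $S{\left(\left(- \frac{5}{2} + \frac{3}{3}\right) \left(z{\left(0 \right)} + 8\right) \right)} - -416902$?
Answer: $\frac{7921153}{19} \approx 4.169 \cdot 10^{5}$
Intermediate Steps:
$z{\left(E \right)} = 2 + E + 2 E^{2}$ ($z{\left(E \right)} = \left(E^{2} + E^{2}\right) + \left(2 + E\right) = 2 E^{2} + \left(2 + E\right) = 2 + E + 2 E^{2}$)
$S{\left(L \right)} = - \frac{L}{19}$
$S{\left(\left(- \frac{5}{2} + \frac{3}{3}\right) \left(z{\left(0 \right)} + 8\right) \right)} - -416902 = - \frac{\left(- \frac{5}{2} + \frac{3}{3}\right) \left(\left(2 + 0 + 2 \cdot 0^{2}\right) + 8\right)}{19} - -416902 = - \frac{\left(\left(-5\right) \frac{1}{2} + 3 \cdot \frac{1}{3}\right) \left(\left(2 + 0 + 2 \cdot 0\right) + 8\right)}{19} + 416902 = - \frac{\left(- \frac{5}{2} + 1\right) \left(\left(2 + 0 + 0\right) + 8\right)}{19} + 416902 = - \frac{\left(- \frac{3}{2}\right) \left(2 + 8\right)}{19} + 416902 = - \frac{\left(- \frac{3}{2}\right) 10}{19} + 416902 = \left(- \frac{1}{19}\right) \left(-15\right) + 416902 = \frac{15}{19} + 416902 = \frac{7921153}{19}$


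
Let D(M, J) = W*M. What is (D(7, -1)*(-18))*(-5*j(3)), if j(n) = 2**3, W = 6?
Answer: 30240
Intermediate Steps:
j(n) = 8
D(M, J) = 6*M
(D(7, -1)*(-18))*(-5*j(3)) = ((6*7)*(-18))*(-5*8) = (42*(-18))*(-40) = -756*(-40) = 30240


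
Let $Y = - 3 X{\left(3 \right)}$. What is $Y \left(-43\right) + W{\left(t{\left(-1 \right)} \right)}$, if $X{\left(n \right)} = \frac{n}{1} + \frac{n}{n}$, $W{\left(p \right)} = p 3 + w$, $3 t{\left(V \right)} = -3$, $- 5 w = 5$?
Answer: $512$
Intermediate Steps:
$w = -1$ ($w = \left(- \frac{1}{5}\right) 5 = -1$)
$t{\left(V \right)} = -1$ ($t{\left(V \right)} = \frac{1}{3} \left(-3\right) = -1$)
$W{\left(p \right)} = -1 + 3 p$ ($W{\left(p \right)} = p 3 - 1 = 3 p - 1 = -1 + 3 p$)
$X{\left(n \right)} = 1 + n$ ($X{\left(n \right)} = n 1 + 1 = n + 1 = 1 + n$)
$Y = -12$ ($Y = - 3 \left(1 + 3\right) = \left(-3\right) 4 = -12$)
$Y \left(-43\right) + W{\left(t{\left(-1 \right)} \right)} = \left(-12\right) \left(-43\right) + \left(-1 + 3 \left(-1\right)\right) = 516 - 4 = 512$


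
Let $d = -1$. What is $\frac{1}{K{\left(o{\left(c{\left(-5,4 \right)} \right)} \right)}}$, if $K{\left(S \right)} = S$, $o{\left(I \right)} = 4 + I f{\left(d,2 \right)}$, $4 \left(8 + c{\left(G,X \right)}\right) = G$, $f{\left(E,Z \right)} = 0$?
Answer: $\frac{1}{4} \approx 0.25$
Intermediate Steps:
$c{\left(G,X \right)} = -8 + \frac{G}{4}$
$o{\left(I \right)} = 4$ ($o{\left(I \right)} = 4 + I 0 = 4 + 0 = 4$)
$\frac{1}{K{\left(o{\left(c{\left(-5,4 \right)} \right)} \right)}} = \frac{1}{4}$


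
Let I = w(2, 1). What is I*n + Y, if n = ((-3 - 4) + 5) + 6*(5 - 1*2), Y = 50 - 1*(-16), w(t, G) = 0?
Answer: 66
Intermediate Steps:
I = 0
Y = 66 (Y = 50 + 16 = 66)
n = 16 (n = (-7 + 5) + 6*(5 - 2) = -2 + 6*3 = -2 + 18 = 16)
I*n + Y = 0*16 + 66 = 0 + 66 = 66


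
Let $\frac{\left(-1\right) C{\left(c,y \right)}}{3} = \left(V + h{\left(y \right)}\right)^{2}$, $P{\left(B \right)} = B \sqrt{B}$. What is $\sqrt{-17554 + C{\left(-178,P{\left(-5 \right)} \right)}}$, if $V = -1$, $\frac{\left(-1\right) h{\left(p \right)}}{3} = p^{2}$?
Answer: $i \sqrt{437182} \approx 661.2 i$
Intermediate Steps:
$h{\left(p \right)} = - 3 p^{2}$
$P{\left(B \right)} = B^{\frac{3}{2}}$
$C{\left(c,y \right)} = - 3 \left(-1 - 3 y^{2}\right)^{2}$
$\sqrt{-17554 + C{\left(-178,P{\left(-5 \right)} \right)}} = \sqrt{-17554 - 3 \left(1 + 3 \left(\left(-5\right)^{\frac{3}{2}}\right)^{2}\right)^{2}} = \sqrt{-17554 - 3 \left(1 + 3 \left(- 5 i \sqrt{5}\right)^{2}\right)^{2}} = \sqrt{-17554 - 3 \left(1 + 3 \left(-125\right)\right)^{2}} = \sqrt{-17554 - 3 \left(1 - 375\right)^{2}} = \sqrt{-17554 - 3 \left(-374\right)^{2}} = \sqrt{-17554 - 419628} = \sqrt{-437182} = i \sqrt{437182}$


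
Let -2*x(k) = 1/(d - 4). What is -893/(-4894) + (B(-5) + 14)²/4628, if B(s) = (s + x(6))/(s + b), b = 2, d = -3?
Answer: 522375359/2219644336 ≈ 0.23534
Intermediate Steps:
x(k) = 1/14 (x(k) = -1/(2*(-3 - 4)) = -½/(-7) = -½*(-⅐) = 1/14)
B(s) = (1/14 + s)/(2 + s) (B(s) = (s + 1/14)/(s + 2) = (1/14 + s)/(2 + s))
-893/(-4894) + (B(-5) + 14)²/4628 = -893/(-4894) + ((1/14 - 5)/(2 - 5) + 14)²/4628 = -893*(-1/4894) + (-69/14/(-3) + 14)²*(1/4628) = 893/4894 + (-⅓*(-69/14) + 14)²*(1/4628) = 893/4894 + (23/14 + 14)²*(1/4628) = 893/4894 + (219/14)²*(1/4628) = 893/4894 + (47961/196)*(1/4628) = 893/4894 + 47961/907088 = 522375359/2219644336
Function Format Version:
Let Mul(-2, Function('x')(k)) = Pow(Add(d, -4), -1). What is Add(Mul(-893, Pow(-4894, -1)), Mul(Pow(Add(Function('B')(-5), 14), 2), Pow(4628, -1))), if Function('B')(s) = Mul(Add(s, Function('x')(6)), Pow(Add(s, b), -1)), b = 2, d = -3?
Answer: Rational(522375359, 2219644336) ≈ 0.23534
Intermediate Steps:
Function('x')(k) = Rational(1, 14) (Function('x')(k) = Mul(Rational(-1, 2), Pow(Add(-3, -4), -1)) = Mul(Rational(-1, 2), Pow(-7, -1)) = Mul(Rational(-1, 2), Rational(-1, 7)) = Rational(1, 14))
Function('B')(s) = Mul(Pow(Add(2, s), -1), Add(Rational(1, 14), s)) (Function('B')(s) = Mul(Add(s, Rational(1, 14)), Pow(Add(s, 2), -1)) = Mul(Add(Rational(1, 14), s), Pow(Add(2, s), -1)) = Mul(Pow(Add(2, s), -1), Add(Rational(1, 14), s)))
Add(Mul(-893, Pow(-4894, -1)), Mul(Pow(Add(Function('B')(-5), 14), 2), Pow(4628, -1))) = Add(Mul(-893, Pow(-4894, -1)), Mul(Pow(Add(Mul(Pow(Add(2, -5), -1), Add(Rational(1, 14), -5)), 14), 2), Pow(4628, -1))) = Add(Mul(-893, Rational(-1, 4894)), Mul(Pow(Add(Mul(Pow(-3, -1), Rational(-69, 14)), 14), 2), Rational(1, 4628))) = Add(Rational(893, 4894), Mul(Pow(Add(Mul(Rational(-1, 3), Rational(-69, 14)), 14), 2), Rational(1, 4628))) = Add(Rational(893, 4894), Mul(Pow(Add(Rational(23, 14), 14), 2), Rational(1, 4628))) = Add(Rational(893, 4894), Mul(Pow(Rational(219, 14), 2), Rational(1, 4628))) = Add(Rational(893, 4894), Mul(Rational(47961, 196), Rational(1, 4628))) = Add(Rational(893, 4894), Rational(47961, 907088)) = Rational(522375359, 2219644336)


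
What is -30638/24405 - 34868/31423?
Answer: -1813691414/766878315 ≈ -2.3650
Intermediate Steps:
-30638/24405 - 34868/31423 = -1813691414/766878315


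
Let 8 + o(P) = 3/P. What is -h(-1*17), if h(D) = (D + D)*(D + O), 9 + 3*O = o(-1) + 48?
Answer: -782/3 ≈ -260.67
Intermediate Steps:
o(P) = -8 + 3/P
O = 28/3 (O = -3 + ((-8 + 3/(-1)) + 48)/3 = -3 + ((-8 + 3*(-1)) + 48)/3 = -3 + ((-8 - 3) + 48)/3 = -3 + (-11 + 48)/3 = -3 + (⅓)*37 = -3 + 37/3 = 28/3 ≈ 9.3333)
h(D) = 2*D*(28/3 + D) (h(D) = (D + D)*(D + 28/3) = (2*D)*(28/3 + D) = 2*D*(28/3 + D))
-h(-1*17) = -2*(-1*17)*(28 + 3*(-1*17))/3 = -2*(-17)*(28 + 3*(-17))/3 = -2*(-17)*(28 - 51)/3 = -2*(-17)*(-23)/3 = -1*782/3 = -782/3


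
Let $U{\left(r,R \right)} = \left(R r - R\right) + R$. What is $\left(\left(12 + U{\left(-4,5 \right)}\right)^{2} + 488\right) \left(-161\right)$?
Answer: $-88872$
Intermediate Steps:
$U{\left(r,R \right)} = R r$ ($U{\left(r,R \right)} = \left(- R + R r\right) + R = R r$)
$\left(\left(12 + U{\left(-4,5 \right)}\right)^{2} + 488\right) \left(-161\right) = \left(\left(12 + 5 \left(-4\right)\right)^{2} + 488\right) \left(-161\right) = \left(\left(12 - 20\right)^{2} + 488\right) \left(-161\right) = \left(\left(-8\right)^{2} + 488\right) \left(-161\right) = \left(64 + 488\right) \left(-161\right) = 552 \left(-161\right) = -88872$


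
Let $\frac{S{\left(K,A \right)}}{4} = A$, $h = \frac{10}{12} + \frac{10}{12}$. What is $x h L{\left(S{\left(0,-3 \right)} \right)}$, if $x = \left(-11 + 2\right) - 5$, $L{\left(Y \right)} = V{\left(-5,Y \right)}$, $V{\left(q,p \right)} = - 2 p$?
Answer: $-560$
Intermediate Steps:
$h = \frac{5}{3}$ ($h = 10 \cdot \frac{1}{12} + 10 \cdot \frac{1}{12} = \frac{5}{6} + \frac{5}{6} = \frac{5}{3} \approx 1.6667$)
$S{\left(K,A \right)} = 4 A$
$L{\left(Y \right)} = - 2 Y$
$x = -14$ ($x = -9 - 5 = -14$)
$x h L{\left(S{\left(0,-3 \right)} \right)} = \left(-14\right) \frac{5}{3} \left(- 2 \cdot 4 \left(-3\right)\right) = - \frac{70 \left(\left(-2\right) \left(-12\right)\right)}{3} = \left(- \frac{70}{3}\right) 24 = -560$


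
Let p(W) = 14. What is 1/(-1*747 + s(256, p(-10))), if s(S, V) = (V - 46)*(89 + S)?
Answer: -1/11787 ≈ -8.4839e-5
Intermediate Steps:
s(S, V) = (-46 + V)*(89 + S)
1/(-1*747 + s(256, p(-10))) = 1/(-1*747 + (-4094 - 46*256 + 89*14 + 256*14)) = 1/(-747 + (-4094 - 11776 + 1246 + 3584)) = 1/(-747 - 11040) = 1/(-11787) = -1/11787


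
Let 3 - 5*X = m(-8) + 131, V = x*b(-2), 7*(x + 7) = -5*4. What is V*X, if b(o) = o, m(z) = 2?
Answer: -3588/7 ≈ -512.57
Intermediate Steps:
x = -69/7 (x = -7 + (-5*4)/7 = -7 + (⅐)*(-20) = -7 - 20/7 = -69/7 ≈ -9.8571)
V = 138/7 (V = -69/7*(-2) = 138/7 ≈ 19.714)
X = -26 (X = ⅗ - (2 + 131)/5 = ⅗ - ⅕*133 = ⅗ - 133/5 = -26)
V*X = (138/7)*(-26) = -3588/7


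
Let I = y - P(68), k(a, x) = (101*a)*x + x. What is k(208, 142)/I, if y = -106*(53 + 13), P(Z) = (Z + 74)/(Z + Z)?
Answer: -202862904/475799 ≈ -426.36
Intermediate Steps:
k(a, x) = x + 101*a*x (k(a, x) = 101*a*x + x = x + 101*a*x)
P(Z) = (74 + Z)/(2*Z) (P(Z) = (74 + Z)/((2*Z)) = (74 + Z)*(1/(2*Z)) = (74 + Z)/(2*Z))
y = -6996 (y = -106*66 = -6996)
I = -475799/68 (I = -6996 - (74 + 68)/(2*68) = -6996 - 142/(2*68) = -6996 - 1*71/68 = -6996 - 71/68 = -475799/68 ≈ -6997.0)
k(208, 142)/I = (142*(1 + 101*208))/(-475799/68) = (142*(1 + 21008))*(-68/475799) = (142*21009)*(-68/475799) = 2983278*(-68/475799) = -202862904/475799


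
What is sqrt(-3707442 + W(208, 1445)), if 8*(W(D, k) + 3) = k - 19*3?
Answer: I*sqrt(14829086)/2 ≈ 1925.4*I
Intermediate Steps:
W(D, k) = -81/8 + k/8 (W(D, k) = -3 + (k - 19*3)/8 = -3 + (k - 57)/8 = -3 + (-57 + k)/8 = -3 + (-57/8 + k/8) = -81/8 + k/8)
sqrt(-3707442 + W(208, 1445)) = sqrt(-3707442 + (-81/8 + (1/8)*1445)) = sqrt(-3707442 + (-81/8 + 1445/8)) = sqrt(-3707442 + 341/2) = sqrt(-7414543/2) = I*sqrt(14829086)/2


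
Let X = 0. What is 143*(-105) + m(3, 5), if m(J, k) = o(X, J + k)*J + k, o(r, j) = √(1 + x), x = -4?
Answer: -15010 + 3*I*√3 ≈ -15010.0 + 5.1962*I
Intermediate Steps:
o(r, j) = I*√3 (o(r, j) = √(1 - 4) = √(-3) = I*√3)
m(J, k) = k + I*J*√3 (m(J, k) = (I*√3)*J + k = I*J*√3 + k = k + I*J*√3)
143*(-105) + m(3, 5) = 143*(-105) + (5 + I*3*√3) = -15015 + (5 + 3*I*√3) = -15010 + 3*I*√3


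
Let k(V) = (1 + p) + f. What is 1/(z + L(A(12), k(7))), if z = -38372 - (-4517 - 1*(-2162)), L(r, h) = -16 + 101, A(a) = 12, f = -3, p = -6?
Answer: -1/35932 ≈ -2.7830e-5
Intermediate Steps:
k(V) = -8 (k(V) = (1 - 6) - 3 = -5 - 3 = -8)
L(r, h) = 85
z = -36017 (z = -38372 - (-4517 + 2162) = -38372 - 1*(-2355) = -38372 + 2355 = -36017)
1/(z + L(A(12), k(7))) = 1/(-36017 + 85) = 1/(-35932) = -1/35932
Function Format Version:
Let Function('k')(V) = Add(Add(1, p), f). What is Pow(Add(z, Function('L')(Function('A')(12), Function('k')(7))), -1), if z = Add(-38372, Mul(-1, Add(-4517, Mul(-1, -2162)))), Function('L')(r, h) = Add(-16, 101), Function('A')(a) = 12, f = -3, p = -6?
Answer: Rational(-1, 35932) ≈ -2.7830e-5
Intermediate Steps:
Function('k')(V) = -8 (Function('k')(V) = Add(Add(1, -6), -3) = Add(-5, -3) = -8)
Function('L')(r, h) = 85
z = -36017 (z = Add(-38372, Mul(-1, Add(-4517, 2162))) = Add(-38372, Mul(-1, -2355)) = Add(-38372, 2355) = -36017)
Pow(Add(z, Function('L')(Function('A')(12), Function('k')(7))), -1) = Pow(Add(-36017, 85), -1) = Pow(-35932, -1) = Rational(-1, 35932)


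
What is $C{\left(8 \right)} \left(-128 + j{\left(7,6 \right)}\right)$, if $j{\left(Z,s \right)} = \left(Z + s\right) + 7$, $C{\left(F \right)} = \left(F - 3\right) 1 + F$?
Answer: $-1404$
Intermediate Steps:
$C{\left(F \right)} = -3 + 2 F$ ($C{\left(F \right)} = \left(-3 + F\right) 1 + F = \left(-3 + F\right) + F = -3 + 2 F$)
$j{\left(Z,s \right)} = 7 + Z + s$
$C{\left(8 \right)} \left(-128 + j{\left(7,6 \right)}\right) = \left(-3 + 2 \cdot 8\right) \left(-128 + \left(7 + 7 + 6\right)\right) = \left(-3 + 16\right) \left(-128 + 20\right) = 13 \left(-108\right) = -1404$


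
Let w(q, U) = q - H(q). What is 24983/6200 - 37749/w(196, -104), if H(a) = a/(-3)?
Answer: -85318091/607600 ≈ -140.42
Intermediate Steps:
H(a) = -a/3 (H(a) = a*(-⅓) = -a/3)
w(q, U) = 4*q/3 (w(q, U) = q - (-1)*q/3 = q + q/3 = 4*q/3)
24983/6200 - 37749/w(196, -104) = 24983/6200 - 37749/((4/3)*196) = 24983*(1/6200) - 37749/784/3 = 24983/6200 - 37749*3/784 = 24983/6200 - 113247/784 = -85318091/607600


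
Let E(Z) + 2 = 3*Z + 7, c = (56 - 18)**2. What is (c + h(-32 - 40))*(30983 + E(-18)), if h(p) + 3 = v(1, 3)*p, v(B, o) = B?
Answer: 42348646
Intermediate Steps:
c = 1444 (c = 38**2 = 1444)
E(Z) = 5 + 3*Z (E(Z) = -2 + (3*Z + 7) = -2 + (7 + 3*Z) = 5 + 3*Z)
h(p) = -3 + p (h(p) = -3 + 1*p = -3 + p)
(c + h(-32 - 40))*(30983 + E(-18)) = (1444 + (-3 + (-32 - 40)))*(30983 + (5 + 3*(-18))) = (1444 + (-3 - 72))*(30983 + (5 - 54)) = (1444 - 75)*(30983 - 49) = 1369*30934 = 42348646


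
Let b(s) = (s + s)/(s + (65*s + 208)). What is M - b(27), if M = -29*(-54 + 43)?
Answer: 317378/995 ≈ 318.97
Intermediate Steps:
b(s) = 2*s/(208 + 66*s) (b(s) = (2*s)/(s + (208 + 65*s)) = (2*s)/(208 + 66*s) = 2*s/(208 + 66*s))
M = 319 (M = -29*(-11) = 319)
M - b(27) = 319 - 27/(104 + 33*27) = 319 - 27/(104 + 891) = 319 - 27/995 = 317378/995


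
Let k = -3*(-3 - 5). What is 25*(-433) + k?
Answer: -10801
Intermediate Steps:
k = 24 (k = -3*(-8) = 24)
25*(-433) + k = 25*(-433) + 24 = -10825 + 24 = -10801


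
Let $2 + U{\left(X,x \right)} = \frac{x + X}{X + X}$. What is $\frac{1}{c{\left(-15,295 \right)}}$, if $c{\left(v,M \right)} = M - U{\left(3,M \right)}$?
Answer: $\frac{3}{742} \approx 0.0040431$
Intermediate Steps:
$U{\left(X,x \right)} = -2 + \frac{X + x}{2 X}$ ($U{\left(X,x \right)} = -2 + \frac{x + X}{X + X} = -2 + \frac{X + x}{2 X}$)
$c{\left(v,M \right)} = \frac{3}{2} + \frac{5 M}{6}$ ($c{\left(v,M \right)} = M - \frac{M - 9}{2 \cdot 3} = M - \frac{1}{2} \cdot \frac{1}{3} \left(M - 9\right) = M - \frac{1}{2} \cdot \frac{1}{3} \left(-9 + M\right) = M - \left(- \frac{3}{2} + \frac{M}{6}\right) = \frac{3}{2} + \frac{5 M}{6}$)
$\frac{1}{c{\left(-15,295 \right)}} = \frac{1}{\frac{3}{2} + \frac{5}{6} \cdot 295} = \frac{1}{\frac{3}{2} + \frac{1475}{6}} = \frac{1}{\frac{742}{3}} = \frac{3}{742}$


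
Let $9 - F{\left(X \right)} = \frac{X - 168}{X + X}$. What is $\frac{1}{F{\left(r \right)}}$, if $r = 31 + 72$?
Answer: $\frac{206}{1919} \approx 0.10735$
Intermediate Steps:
$r = 103$
$F{\left(X \right)} = 9 - \frac{-168 + X}{2 X}$ ($F{\left(X \right)} = 9 - \frac{X - 168}{X + X} = 9 - \frac{-168 + X}{2 X}$)
$\frac{1}{F{\left(r \right)}} = \frac{1}{\frac{17}{2} + \frac{84}{103}} = \frac{1}{\frac{1919}{206}} = \frac{206}{1919}$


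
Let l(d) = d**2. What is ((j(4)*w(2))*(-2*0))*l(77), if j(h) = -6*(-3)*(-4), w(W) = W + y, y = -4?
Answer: 0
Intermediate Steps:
w(W) = -4 + W (w(W) = W - 4 = -4 + W)
j(h) = -72 (j(h) = -3*(-6)*(-4) = 18*(-4) = -72)
((j(4)*w(2))*(-2*0))*l(77) = ((-72*(-4 + 2))*(-2*0))*77**2 = (-72*(-2)*0)*5929 = (144*0)*5929 = 0*5929 = 0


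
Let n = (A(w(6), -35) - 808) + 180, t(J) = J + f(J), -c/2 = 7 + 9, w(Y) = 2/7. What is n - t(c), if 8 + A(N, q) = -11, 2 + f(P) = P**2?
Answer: -1637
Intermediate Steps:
w(Y) = 2/7 (w(Y) = 2*(1/7) = 2/7)
f(P) = -2 + P**2
A(N, q) = -19 (A(N, q) = -8 - 11 = -19)
c = -32 (c = -2*(7 + 9) = -2*16 = -32)
t(J) = -2 + J + J**2 (t(J) = J + (-2 + J**2) = -2 + J + J**2)
n = -647 (n = (-19 - 808) + 180 = -827 + 180 = -647)
n - t(c) = -647 - (-2 - 32 + (-32)**2) = -647 - (-2 - 32 + 1024) = -647 - 1*990 = -647 - 990 = -1637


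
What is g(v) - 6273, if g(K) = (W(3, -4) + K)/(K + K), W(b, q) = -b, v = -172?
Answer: -2157737/344 ≈ -6272.5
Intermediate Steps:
g(K) = (-3 + K)/(2*K) (g(K) = (-1*3 + K)/(K + K) = (-3 + K)/((2*K)) = (-3 + K)*(1/(2*K)) = (-3 + K)/(2*K))
g(v) - 6273 = (1/2)*(-3 - 172)/(-172) - 6273 = (1/2)*(-1/172)*(-175) - 6273 = 175/344 - 6273 = -2157737/344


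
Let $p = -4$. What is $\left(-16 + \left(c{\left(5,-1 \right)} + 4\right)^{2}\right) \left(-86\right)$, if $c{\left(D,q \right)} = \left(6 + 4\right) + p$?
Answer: $-7224$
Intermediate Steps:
$c{\left(D,q \right)} = 6$ ($c{\left(D,q \right)} = \left(6 + 4\right) - 4 = 10 - 4 = 6$)
$\left(-16 + \left(c{\left(5,-1 \right)} + 4\right)^{2}\right) \left(-86\right) = \left(-16 + \left(6 + 4\right)^{2}\right) \left(-86\right) = \left(-16 + 10^{2}\right) \left(-86\right) = \left(-16 + 100\right) \left(-86\right) = 84 \left(-86\right) = -7224$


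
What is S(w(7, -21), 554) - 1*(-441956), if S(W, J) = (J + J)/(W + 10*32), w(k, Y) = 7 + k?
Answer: 73807206/167 ≈ 4.4196e+5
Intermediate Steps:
S(W, J) = 2*J/(320 + W) (S(W, J) = (2*J)/(W + 320) = (2*J)/(320 + W) = 2*J/(320 + W))
S(w(7, -21), 554) - 1*(-441956) = 2*554/(320 + (7 + 7)) - 1*(-441956) = 2*554/(320 + 14) + 441956 = 2*554/334 + 441956 = 2*554*(1/334) + 441956 = 554/167 + 441956 = 73807206/167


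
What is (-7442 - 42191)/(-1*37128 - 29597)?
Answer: 49633/66725 ≈ 0.74384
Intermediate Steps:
(-7442 - 42191)/(-1*37128 - 29597) = -49633/(-37128 - 29597) = -49633/(-66725) = -49633*(-1/66725) = 49633/66725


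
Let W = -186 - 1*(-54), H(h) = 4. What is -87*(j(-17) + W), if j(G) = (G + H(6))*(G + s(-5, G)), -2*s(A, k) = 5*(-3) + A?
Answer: 3567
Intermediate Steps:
W = -132 (W = -186 + 54 = -132)
s(A, k) = 15/2 - A/2 (s(A, k) = -(5*(-3) + A)/2 = -(-15 + A)/2 = 15/2 - A/2)
j(G) = (4 + G)*(10 + G) (j(G) = (G + 4)*(G + (15/2 - ½*(-5))) = (4 + G)*(G + (15/2 + 5/2)) = (4 + G)*(G + 10) = (4 + G)*(10 + G))
-87*(j(-17) + W) = -87*((40 + (-17)² + 14*(-17)) - 132) = -87*((40 + 289 - 238) - 132) = -87*(91 - 132) = -87*(-41) = 3567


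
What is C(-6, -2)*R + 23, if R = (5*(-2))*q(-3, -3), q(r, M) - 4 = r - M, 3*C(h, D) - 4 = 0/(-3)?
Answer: -91/3 ≈ -30.333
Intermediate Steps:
C(h, D) = 4/3 (C(h, D) = 4/3 + (0/(-3))/3 = 4/3 + (0*(-⅓))/3 = 4/3 + (⅓)*0 = 4/3 + 0 = 4/3)
q(r, M) = 4 + r - M (q(r, M) = 4 + (r - M) = 4 + r - M)
R = -40 (R = (5*(-2))*(4 - 3 - 1*(-3)) = -10*(4 - 3 + 3) = -10*4 = -40)
C(-6, -2)*R + 23 = (4/3)*(-40) + 23 = -160/3 + 23 = -91/3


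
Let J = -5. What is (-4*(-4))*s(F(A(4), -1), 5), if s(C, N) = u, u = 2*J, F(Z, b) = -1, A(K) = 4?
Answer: -160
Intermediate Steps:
u = -10 (u = 2*(-5) = -10)
s(C, N) = -10
(-4*(-4))*s(F(A(4), -1), 5) = -4*(-4)*(-10) = 16*(-10) = -160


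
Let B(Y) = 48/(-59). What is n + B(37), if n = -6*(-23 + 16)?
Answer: 2430/59 ≈ 41.186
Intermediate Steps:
B(Y) = -48/59 (B(Y) = 48*(-1/59) = -48/59)
n = 42 (n = -6*(-7) = 42)
n + B(37) = 42 - 48/59 = 2430/59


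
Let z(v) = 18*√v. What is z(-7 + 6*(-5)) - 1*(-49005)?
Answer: 49005 + 18*I*√37 ≈ 49005.0 + 109.49*I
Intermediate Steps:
z(-7 + 6*(-5)) - 1*(-49005) = 18*√(-7 + 6*(-5)) - 1*(-49005) = 18*√(-7 - 30) + 49005 = 18*√(-37) + 49005 = 18*(I*√37) + 49005 = 18*I*√37 + 49005 = 49005 + 18*I*√37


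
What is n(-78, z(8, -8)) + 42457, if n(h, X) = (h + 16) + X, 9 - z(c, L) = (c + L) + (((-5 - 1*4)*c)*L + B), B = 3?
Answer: 41825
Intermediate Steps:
z(c, L) = 6 - L - c + 9*L*c (z(c, L) = 9 - ((c + L) + (((-5 - 1*4)*c)*L + 3)) = 9 - ((L + c) + (((-5 - 4)*c)*L + 3)) = 9 - ((L + c) + ((-9*c)*L + 3)) = 9 - ((L + c) + (-9*L*c + 3)) = 9 - ((L + c) + (3 - 9*L*c)) = 9 - (3 + L + c - 9*L*c) = 9 + (-3 - L - c + 9*L*c) = 6 - L - c + 9*L*c)
n(h, X) = 16 + X + h (n(h, X) = (16 + h) + X = 16 + X + h)
n(-78, z(8, -8)) + 42457 = (16 + (6 - 1*(-8) - 1*8 + 9*(-8)*8) - 78) + 42457 = (16 + (6 + 8 - 8 - 576) - 78) + 42457 = (16 - 570 - 78) + 42457 = -632 + 42457 = 41825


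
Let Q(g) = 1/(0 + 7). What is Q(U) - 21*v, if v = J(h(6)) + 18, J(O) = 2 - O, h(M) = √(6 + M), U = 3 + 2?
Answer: -2939/7 + 42*√3 ≈ -347.11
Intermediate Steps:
U = 5
Q(g) = ⅐ (Q(g) = 1/7 = ⅐)
v = 20 - 2*√3 (v = (2 - √(6 + 6)) + 18 = (2 - √12) + 18 = (2 - 2*√3) + 18 = 20 - 2*√3 ≈ 16.536)
Q(U) - 21*v = ⅐ - 21*(20 - 2*√3) = ⅐ + (-420 + 42*√3) = -2939/7 + 42*√3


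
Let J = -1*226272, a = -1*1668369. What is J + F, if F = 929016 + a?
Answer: -965625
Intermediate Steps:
a = -1668369
F = -739353 (F = 929016 - 1668369 = -739353)
J = -226272
J + F = -226272 - 739353 = -965625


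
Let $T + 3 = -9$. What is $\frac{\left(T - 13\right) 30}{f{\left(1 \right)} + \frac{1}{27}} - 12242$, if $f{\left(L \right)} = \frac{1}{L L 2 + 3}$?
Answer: $- \frac{246497}{16} \approx -15406.0$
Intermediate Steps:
$T = -12$ ($T = -3 - 9 = -12$)
$f{\left(L \right)} = \frac{1}{3 + 2 L^{2}}$ ($f{\left(L \right)} = \frac{1}{L^{2} \cdot 2 + 3} = \frac{1}{2 L^{2} + 3} = \frac{1}{3 + 2 L^{2}}$)
$\frac{\left(T - 13\right) 30}{f{\left(1 \right)} + \frac{1}{27}} - 12242 = \frac{\left(-12 - 13\right) 30}{\frac{1}{3 + 2 \cdot 1^{2}} + \frac{1}{27}} - 12242 = \frac{\left(-12 - 13\right) 30}{\frac{1}{3 + 2 \cdot 1} + \frac{1}{27}} - 12242 = \frac{\left(-25\right) 30}{\frac{1}{3 + 2} + \frac{1}{27}} - 12242 = - \frac{750}{\frac{1}{5} + \frac{1}{27}} - 12242 = - \frac{750}{\frac{32}{135}} - 12242 = \left(-750\right) \frac{135}{32} - 12242 = - \frac{50625}{16} - 12242 = - \frac{246497}{16}$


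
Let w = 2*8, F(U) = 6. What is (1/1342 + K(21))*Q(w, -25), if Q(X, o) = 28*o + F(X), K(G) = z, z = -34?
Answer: 15832569/671 ≈ 23595.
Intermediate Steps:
K(G) = -34
w = 16
Q(X, o) = 6 + 28*o (Q(X, o) = 28*o + 6 = 6 + 28*o)
(1/1342 + K(21))*Q(w, -25) = (1/1342 - 34)*(6 + 28*(-25)) = (1/1342 - 34)*(6 - 700) = -45627/1342*(-694) = 15832569/671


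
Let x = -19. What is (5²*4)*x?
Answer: -1900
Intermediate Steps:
(5²*4)*x = (5²*4)*(-19) = (25*4)*(-19) = 100*(-19) = -1900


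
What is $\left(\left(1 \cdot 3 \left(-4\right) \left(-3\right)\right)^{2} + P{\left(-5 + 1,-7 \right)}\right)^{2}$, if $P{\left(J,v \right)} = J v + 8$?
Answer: $1774224$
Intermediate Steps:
$P{\left(J,v \right)} = 8 + J v$
$\left(\left(1 \cdot 3 \left(-4\right) \left(-3\right)\right)^{2} + P{\left(-5 + 1,-7 \right)}\right)^{2} = \left(\left(1 \cdot 3 \left(-4\right) \left(-3\right)\right)^{2} + \left(8 + \left(-5 + 1\right) \left(-7\right)\right)\right)^{2} = \left(\left(3 \left(-4\right) \left(-3\right)\right)^{2} + \left(8 - -28\right)\right)^{2} = \left(\left(\left(-12\right) \left(-3\right)\right)^{2} + \left(8 + 28\right)\right)^{2} = \left(36^{2} + 36\right)^{2} = \left(1296 + 36\right)^{2} = 1332^{2} = 1774224$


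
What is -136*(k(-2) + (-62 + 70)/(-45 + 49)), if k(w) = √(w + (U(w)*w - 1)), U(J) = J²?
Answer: -272 - 136*I*√11 ≈ -272.0 - 451.06*I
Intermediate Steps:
k(w) = √(-1 + w + w³) (k(w) = √(w + (w²*w - 1)) = √(w + (w³ - 1)) = √(w + (-1 + w³)) = √(-1 + w + w³))
-136*(k(-2) + (-62 + 70)/(-45 + 49)) = -136*(√(-1 - 2 + (-2)³) + (-62 + 70)/(-45 + 49)) = -136*(√(-1 - 2 - 8) + 8/4) = -136*(√(-11) + 8*(¼)) = -136*(I*√11 + 2) = -136*(2 + I*√11) = -272 - 136*I*√11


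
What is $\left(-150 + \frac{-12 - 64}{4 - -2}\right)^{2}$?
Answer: $\frac{238144}{9} \approx 26460.0$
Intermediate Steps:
$\left(-150 + \frac{-12 - 64}{4 - -2}\right)^{2} = \left(-150 - \frac{76}{4 + 2}\right)^{2} = \left(-150 - \frac{76}{6}\right)^{2} = \left(-150 - \frac{38}{3}\right)^{2} = \left(- \frac{488}{3}\right)^{2} = \frac{238144}{9}$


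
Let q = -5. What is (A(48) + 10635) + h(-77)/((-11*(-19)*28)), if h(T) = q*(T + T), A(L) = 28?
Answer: 405199/38 ≈ 10663.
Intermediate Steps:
h(T) = -10*T (h(T) = -5*(T + T) = -10*T)
(A(48) + 10635) + h(-77)/((-11*(-19)*28)) = (28 + 10635) + (-10*(-77))/((-11*(-19)*28)) = 10663 + 770/((209*28)) = 10663 + 770/5852 = 10663 + 770*(1/5852) = 10663 + 5/38 = 405199/38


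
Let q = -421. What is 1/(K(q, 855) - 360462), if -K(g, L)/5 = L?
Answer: -1/364737 ≈ -2.7417e-6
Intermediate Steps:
K(g, L) = -5*L
1/(K(q, 855) - 360462) = 1/(-5*855 - 360462) = 1/(-4275 - 360462) = 1/(-364737) = -1/364737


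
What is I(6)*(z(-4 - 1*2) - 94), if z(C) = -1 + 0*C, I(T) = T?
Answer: -570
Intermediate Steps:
z(C) = -1 (z(C) = -1 + 0 = -1)
I(6)*(z(-4 - 1*2) - 94) = 6*(-1 - 94) = 6*(-95) = -570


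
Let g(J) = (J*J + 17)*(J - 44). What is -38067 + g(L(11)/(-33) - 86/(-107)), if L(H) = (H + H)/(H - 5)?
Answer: -34672020767459/893056347 ≈ -38824.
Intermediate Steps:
L(H) = 2*H/(-5 + H) (L(H) = (2*H)/(-5 + H) = 2*H/(-5 + H))
g(J) = (-44 + J)*(17 + J²) (g(J) = (J² + 17)*(-44 + J) = (17 + J²)*(-44 + J) = (-44 + J)*(17 + J²))
-38067 + g(L(11)/(-33) - 86/(-107)) = -38067 + (-748 + ((2*11/(-5 + 11))/(-33) - 86/(-107))³ - 44*((2*11/(-5 + 11))/(-33) - 86/(-107))² + 17*((2*11/(-5 + 11))/(-33) - 86/(-107))) = -38067 + (-748 + ((2*11/6)*(-1/33) - 86*(-1/107))³ - 44*((2*11/6)*(-1/33) - 86*(-1/107))² + 17*((2*11/6)*(-1/33) - 86*(-1/107))) = -38067 + (-748 + ((2*11*(⅙))*(-1/33) + 86/107)³ - 44*((2*11*(⅙))*(-1/33) + 86/107)² + 17*((2*11*(⅙))*(-1/33) + 86/107)) = -38067 + (-748 + ((11/3)*(-1/33) + 86/107)³ - 44*((11/3)*(-1/33) + 86/107)² + 17*((11/3)*(-1/33) + 86/107)) = -38067 + (-748 + (-⅑ + 86/107)³ - 44*(-⅑ + 86/107)² + 17*(-⅑ + 86/107)) = -38067 + (-748 + (667/963)³ - 44*(667/963)² + 17*(667/963)) = -38067 + (-748 + 296740963/893056347 - 44*444889/927369 + 11339/963) = -38067 + (-748 + 296740963/893056347 - 19575116/927369 + 11339/963) = -38067 - 676044806210/893056347 = -34672020767459/893056347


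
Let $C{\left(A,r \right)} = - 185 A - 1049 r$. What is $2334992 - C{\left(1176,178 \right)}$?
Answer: $2739274$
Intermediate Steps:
$C{\left(A,r \right)} = - 1049 r - 185 A$
$2334992 - C{\left(1176,178 \right)} = 2334992 - \left(\left(-1049\right) 178 - 217560\right) = 2334992 - \left(-186722 - 217560\right) = 2334992 - -404282 = 2334992 + 404282 = 2739274$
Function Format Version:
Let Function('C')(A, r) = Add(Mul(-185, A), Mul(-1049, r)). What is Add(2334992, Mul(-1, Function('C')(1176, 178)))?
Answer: 2739274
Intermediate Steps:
Function('C')(A, r) = Add(Mul(-1049, r), Mul(-185, A))
Add(2334992, Mul(-1, Function('C')(1176, 178))) = Add(2334992, Mul(-1, Add(Mul(-1049, 178), Mul(-185, 1176)))) = Add(2334992, Mul(-1, Add(-186722, -217560))) = Add(2334992, Mul(-1, -404282)) = Add(2334992, 404282) = 2739274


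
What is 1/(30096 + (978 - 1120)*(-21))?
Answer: 1/33078 ≈ 3.0232e-5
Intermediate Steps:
1/(30096 + (978 - 1120)*(-21)) = 1/(30096 - 142*(-21)) = 1/(30096 + 2982) = 1/33078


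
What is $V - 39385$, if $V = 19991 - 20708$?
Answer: $-40102$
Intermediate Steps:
$V = -717$ ($V = 19991 - 20708 = -717$)
$V - 39385 = -717 - 39385 = -40102$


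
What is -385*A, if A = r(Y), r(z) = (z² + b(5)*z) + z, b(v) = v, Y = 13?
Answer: -95095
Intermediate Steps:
r(z) = z² + 6*z (r(z) = (z² + 5*z) + z = z² + 6*z)
A = 247 (A = 13*(6 + 13) = 13*19 = 247)
-385*A = -385*247 = -95095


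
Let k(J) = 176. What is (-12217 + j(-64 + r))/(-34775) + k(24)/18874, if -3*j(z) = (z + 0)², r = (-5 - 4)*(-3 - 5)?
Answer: 71132011/196903005 ≈ 0.36125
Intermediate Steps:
r = 72 (r = -9*(-8) = 72)
j(z) = -z²/3 (j(z) = -(z + 0)²/3 = -z²/3)
(-12217 + j(-64 + r))/(-34775) + k(24)/18874 = (-12217 - (-64 + 72)²/3)/(-34775) + 176/18874 = (-12217 - ⅓*8²)*(-1/34775) + 176*(1/18874) = (-12217 - ⅓*64)*(-1/34775) + 88/9437 = (-12217 - 64/3)*(-1/34775) + 88/9437 = -36715/3*(-1/34775) + 88/9437 = 7343/20865 + 88/9437 = 71132011/196903005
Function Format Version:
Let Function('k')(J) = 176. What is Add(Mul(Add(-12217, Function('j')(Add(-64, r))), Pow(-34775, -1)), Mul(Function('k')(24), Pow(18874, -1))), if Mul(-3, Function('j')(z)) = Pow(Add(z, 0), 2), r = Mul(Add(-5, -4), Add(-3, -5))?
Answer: Rational(71132011, 196903005) ≈ 0.36125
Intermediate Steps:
r = 72 (r = Mul(-9, -8) = 72)
Function('j')(z) = Mul(Rational(-1, 3), Pow(z, 2)) (Function('j')(z) = Mul(Rational(-1, 3), Pow(Add(z, 0), 2)) = Mul(Rational(-1, 3), Pow(z, 2)))
Add(Mul(Add(-12217, Function('j')(Add(-64, r))), Pow(-34775, -1)), Mul(Function('k')(24), Pow(18874, -1))) = Add(Mul(Add(-12217, Mul(Rational(-1, 3), Pow(Add(-64, 72), 2))), Pow(-34775, -1)), Mul(176, Pow(18874, -1))) = Add(Mul(Add(-12217, Mul(Rational(-1, 3), Pow(8, 2))), Rational(-1, 34775)), Mul(176, Rational(1, 18874))) = Add(Mul(Add(-12217, Mul(Rational(-1, 3), 64)), Rational(-1, 34775)), Rational(88, 9437)) = Add(Mul(Add(-12217, Rational(-64, 3)), Rational(-1, 34775)), Rational(88, 9437)) = Add(Mul(Rational(-36715, 3), Rational(-1, 34775)), Rational(88, 9437)) = Add(Rational(7343, 20865), Rational(88, 9437)) = Rational(71132011, 196903005)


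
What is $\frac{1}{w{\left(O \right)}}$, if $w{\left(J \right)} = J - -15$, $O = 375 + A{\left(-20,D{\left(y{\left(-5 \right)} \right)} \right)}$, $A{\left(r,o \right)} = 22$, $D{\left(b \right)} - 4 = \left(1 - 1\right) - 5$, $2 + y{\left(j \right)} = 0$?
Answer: $\frac{1}{412} \approx 0.0024272$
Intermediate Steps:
$y{\left(j \right)} = -2$ ($y{\left(j \right)} = -2 + 0 = -2$)
$D{\left(b \right)} = -1$ ($D{\left(b \right)} = 4 + \left(\left(1 - 1\right) - 5\right) = 4 + \left(0 - 5\right) = 4 - 5 = -1$)
$O = 397$ ($O = 375 + 22 = 397$)
$w{\left(J \right)} = 15 + J$ ($w{\left(J \right)} = J + 15 = 15 + J$)
$\frac{1}{w{\left(O \right)}} = \frac{1}{15 + 397} = \frac{1}{412}$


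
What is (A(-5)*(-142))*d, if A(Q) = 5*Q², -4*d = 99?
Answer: 878625/2 ≈ 4.3931e+5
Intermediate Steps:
d = -99/4 (d = -¼*99 = -99/4 ≈ -24.750)
(A(-5)*(-142))*d = ((5*(-5)²)*(-142))*(-99/4) = ((5*25)*(-142))*(-99/4) = (125*(-142))*(-99/4) = -17750*(-99/4) = 878625/2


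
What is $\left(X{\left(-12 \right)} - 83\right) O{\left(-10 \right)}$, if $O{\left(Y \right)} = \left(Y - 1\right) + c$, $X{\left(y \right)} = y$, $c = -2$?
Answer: $1235$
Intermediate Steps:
$O{\left(Y \right)} = -3 + Y$ ($O{\left(Y \right)} = \left(Y - 1\right) - 2 = \left(-1 + Y\right) - 2 = -3 + Y$)
$\left(X{\left(-12 \right)} - 83\right) O{\left(-10 \right)} = \left(-12 - 83\right) \left(-3 - 10\right) = \left(-95\right) \left(-13\right) = 1235$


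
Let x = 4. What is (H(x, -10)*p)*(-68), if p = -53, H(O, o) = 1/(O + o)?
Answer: -1802/3 ≈ -600.67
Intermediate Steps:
(H(x, -10)*p)*(-68) = (-53/(4 - 10))*(-68) = (-53/(-6))*(-68) = -⅙*(-53)*(-68) = (53/6)*(-68) = -1802/3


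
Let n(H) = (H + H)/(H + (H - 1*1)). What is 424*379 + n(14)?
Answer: 4338820/27 ≈ 1.6070e+5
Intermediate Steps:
n(H) = 2*H/(-1 + 2*H) (n(H) = (2*H)/(H + (H - 1)) = (2*H)/(H + (-1 + H)) = (2*H)/(-1 + 2*H) = 2*H/(-1 + 2*H))
424*379 + n(14) = 424*379 + 2*14/(-1 + 2*14) = 160696 + 2*14/(-1 + 28) = 160696 + 2*14/27 = 160696 + 2*14*(1/27) = 160696 + 28/27 = 4338820/27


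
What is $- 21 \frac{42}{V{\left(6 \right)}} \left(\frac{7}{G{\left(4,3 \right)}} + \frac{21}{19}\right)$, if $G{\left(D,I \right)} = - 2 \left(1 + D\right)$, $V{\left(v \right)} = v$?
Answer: $- \frac{11319}{190} \approx -59.574$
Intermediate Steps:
$G{\left(D,I \right)} = -2 - 2 D$
$- 21 \frac{42}{V{\left(6 \right)}} \left(\frac{7}{G{\left(4,3 \right)}} + \frac{21}{19}\right) = - 21 \cdot \frac{42}{6} \left(\frac{7}{-2 - 8} + \frac{21}{19}\right) = - 21 \cdot 42 \cdot \frac{1}{6} \left(\frac{7}{-2 - 8} + 21 \cdot \frac{1}{19}\right) = \left(-21\right) 7 \left(\frac{7}{-10} + \frac{21}{19}\right) = - 147 \left(7 \left(- \frac{1}{10}\right) + \frac{21}{19}\right) = - 147 \left(- \frac{7}{10} + \frac{21}{19}\right) = \left(-147\right) \frac{77}{190} = - \frac{11319}{190}$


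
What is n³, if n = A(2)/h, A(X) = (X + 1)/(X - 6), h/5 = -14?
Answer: 27/21952000 ≈ 1.2300e-6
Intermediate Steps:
h = -70 (h = 5*(-14) = -70)
A(X) = (1 + X)/(-6 + X)
n = 3/280 (n = ((1 + 2)/(-6 + 2))/(-70) = (3/(-4))*(-1/70) = -¼*3*(-1/70) = -¾*(-1/70) = 3/280 ≈ 0.010714)
n³ = (3/280)³ = 27/21952000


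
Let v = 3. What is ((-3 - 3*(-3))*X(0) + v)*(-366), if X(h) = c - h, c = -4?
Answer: 7686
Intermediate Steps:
X(h) = -4 - h
((-3 - 3*(-3))*X(0) + v)*(-366) = ((-3 - 3*(-3))*(-4 - 1*0) + 3)*(-366) = ((-3 + 9)*(-4 + 0) + 3)*(-366) = (6*(-4) + 3)*(-366) = (-24 + 3)*(-366) = -21*(-366) = 7686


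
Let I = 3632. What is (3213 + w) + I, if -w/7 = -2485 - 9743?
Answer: 92441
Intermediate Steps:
w = 85596 (w = -7*(-2485 - 9743) = -7*(-12228) = 85596)
(3213 + w) + I = (3213 + 85596) + 3632 = 88809 + 3632 = 92441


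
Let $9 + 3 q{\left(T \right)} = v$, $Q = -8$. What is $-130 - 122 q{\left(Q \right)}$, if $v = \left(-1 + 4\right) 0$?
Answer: $236$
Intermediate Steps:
$v = 0$ ($v = 3 \cdot 0 = 0$)
$q{\left(T \right)} = -3$ ($q{\left(T \right)} = -3 + \frac{1}{3} \cdot 0 = -3 + 0 = -3$)
$-130 - 122 q{\left(Q \right)} = -130 - -366 = -130 + 366 = 236$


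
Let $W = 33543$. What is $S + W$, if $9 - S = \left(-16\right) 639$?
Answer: $43776$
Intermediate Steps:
$S = 10233$ ($S = 9 - \left(-16\right) 639 = 9 - -10224 = 9 + 10224 = 10233$)
$S + W = 10233 + 33543 = 43776$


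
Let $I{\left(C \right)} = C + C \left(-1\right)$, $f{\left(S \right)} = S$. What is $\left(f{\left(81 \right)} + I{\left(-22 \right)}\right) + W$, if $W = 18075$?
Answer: $18156$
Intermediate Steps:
$I{\left(C \right)} = 0$ ($I{\left(C \right)} = C - C = 0$)
$\left(f{\left(81 \right)} + I{\left(-22 \right)}\right) + W = \left(81 + 0\right) + 18075 = 81 + 18075 = 18156$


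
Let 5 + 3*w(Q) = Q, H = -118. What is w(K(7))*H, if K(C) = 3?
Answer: 236/3 ≈ 78.667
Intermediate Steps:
w(Q) = -5/3 + Q/3
w(K(7))*H = (-5/3 + (⅓)*3)*(-118) = (-5/3 + 1)*(-118) = -⅔*(-118) = 236/3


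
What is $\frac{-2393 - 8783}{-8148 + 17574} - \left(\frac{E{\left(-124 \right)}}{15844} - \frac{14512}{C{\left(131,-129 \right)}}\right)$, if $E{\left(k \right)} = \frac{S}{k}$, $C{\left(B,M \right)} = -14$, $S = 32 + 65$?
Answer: $- \frac{67263224854337}{64815966096} \approx -1037.8$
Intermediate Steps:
$S = 97$
$E{\left(k \right)} = \frac{97}{k}$
$\frac{-2393 - 8783}{-8148 + 17574} - \left(\frac{E{\left(-124 \right)}}{15844} - \frac{14512}{C{\left(131,-129 \right)}}\right) = \frac{-2393 - 8783}{-8148 + 17574} - \left(\frac{97 \frac{1}{-124}}{15844} - \frac{14512}{-14}\right) = - \frac{11176}{9426} - \left(97 \left(- \frac{1}{124}\right) \frac{1}{15844} - - \frac{7256}{7}\right) = \left(-11176\right) \frac{1}{9426} - \left(\left(- \frac{97}{124}\right) \frac{1}{15844} + \frac{7256}{7}\right) = - \frac{5588}{4713} - \left(- \frac{97}{1964656} + \frac{7256}{7}\right) = - \frac{5588}{4713} - \frac{14255543257}{13752592} = - \frac{67263224854337}{64815966096}$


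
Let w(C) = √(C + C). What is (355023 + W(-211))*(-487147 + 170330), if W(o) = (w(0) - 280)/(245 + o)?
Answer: -1912070116067/17 ≈ -1.1247e+11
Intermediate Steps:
w(C) = √2*√C (w(C) = √(2*C) = √2*√C)
W(o) = -280/(245 + o) (W(o) = (√2*√0 - 280)/(245 + o) = (√2*0 - 280)/(245 + o) = (0 - 280)/(245 + o) = -280/(245 + o))
(355023 + W(-211))*(-487147 + 170330) = (355023 - 280/(245 - 211))*(-487147 + 170330) = (355023 - 280/34)*(-316817) = (355023 - 280*1/34)*(-316817) = (355023 - 140/17)*(-316817) = (6035251/17)*(-316817) = -1912070116067/17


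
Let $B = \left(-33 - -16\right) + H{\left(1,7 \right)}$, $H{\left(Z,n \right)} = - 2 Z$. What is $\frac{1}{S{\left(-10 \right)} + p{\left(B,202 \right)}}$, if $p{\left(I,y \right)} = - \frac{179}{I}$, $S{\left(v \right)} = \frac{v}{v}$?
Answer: $\frac{19}{198} \approx 0.09596$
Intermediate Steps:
$S{\left(v \right)} = 1$
$B = -19$ ($B = \left(-33 - -16\right) - 2 = \left(-33 + 16\right) - 2 = -17 - 2 = -19$)
$\frac{1}{S{\left(-10 \right)} + p{\left(B,202 \right)}} = \frac{1}{1 - \frac{179}{-19}} = \frac{1}{1 - - \frac{179}{19}} = \frac{1}{1 + \frac{179}{19}} = \frac{1}{\frac{198}{19}} = \frac{19}{198}$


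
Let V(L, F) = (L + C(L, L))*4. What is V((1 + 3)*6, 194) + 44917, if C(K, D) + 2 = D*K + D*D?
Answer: 49613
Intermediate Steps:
C(K, D) = -2 + D² + D*K (C(K, D) = -2 + (D*K + D*D) = -2 + (D*K + D²) = -2 + (D² + D*K) = -2 + D² + D*K)
V(L, F) = -8 + 4*L + 8*L² (V(L, F) = (L + (-2 + L² + L*L))*4 = (L + (-2 + L² + L²))*4 = (L + (-2 + 2*L²))*4 = (-2 + L + 2*L²)*4 = -8 + 4*L + 8*L²)
V((1 + 3)*6, 194) + 44917 = (-8 + 4*((1 + 3)*6) + 8*((1 + 3)*6)²) + 44917 = (-8 + 4*(4*6) + 8*(4*6)²) + 44917 = (-8 + 4*24 + 8*24²) + 44917 = (-8 + 96 + 8*576) + 44917 = (-8 + 96 + 4608) + 44917 = 4696 + 44917 = 49613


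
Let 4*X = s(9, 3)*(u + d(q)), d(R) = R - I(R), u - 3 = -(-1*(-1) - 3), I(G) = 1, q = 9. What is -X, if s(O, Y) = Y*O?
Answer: -351/4 ≈ -87.750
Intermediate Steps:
s(O, Y) = O*Y
u = 5 (u = 3 - (-1*(-1) - 3) = 3 - (1 - 3) = 3 - 1*(-2) = 3 + 2 = 5)
d(R) = -1 + R (d(R) = R - 1*1 = R - 1 = -1 + R)
X = 351/4 (X = ((9*3)*(5 + (-1 + 9)))/4 = (27*(5 + 8))/4 = (27*13)/4 = (¼)*351 = 351/4 ≈ 87.750)
-X = -1*351/4 = -351/4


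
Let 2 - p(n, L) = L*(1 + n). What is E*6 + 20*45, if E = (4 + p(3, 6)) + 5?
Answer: 822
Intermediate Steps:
p(n, L) = 2 - L*(1 + n)
E = -13 (E = (4 + (2 - 1*6 - 1*6*3)) + 5 = (4 + (2 - 6 - 18)) + 5 = (4 - 22) + 5 = -18 + 5 = -13)
E*6 + 20*45 = -13*6 + 20*45 = -78 + 900 = 822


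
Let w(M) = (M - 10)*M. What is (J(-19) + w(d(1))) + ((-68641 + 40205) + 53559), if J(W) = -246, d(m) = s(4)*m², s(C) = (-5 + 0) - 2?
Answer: 24996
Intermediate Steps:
s(C) = -7 (s(C) = -5 - 2 = -7)
d(m) = -7*m²
w(M) = M*(-10 + M) (w(M) = (-10 + M)*M = M*(-10 + M))
(J(-19) + w(d(1))) + ((-68641 + 40205) + 53559) = (-246 + (-7*1²)*(-10 - 7*1²)) + ((-68641 + 40205) + 53559) = (-246 + (-7*1)*(-10 - 7*1)) + (-28436 + 53559) = (-246 - 7*(-10 - 7)) + 25123 = (-246 - 7*(-17)) + 25123 = (-246 + 119) + 25123 = -127 + 25123 = 24996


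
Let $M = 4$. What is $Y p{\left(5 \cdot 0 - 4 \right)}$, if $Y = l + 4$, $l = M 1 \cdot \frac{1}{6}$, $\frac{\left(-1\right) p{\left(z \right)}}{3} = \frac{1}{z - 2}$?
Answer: $\frac{7}{3} \approx 2.3333$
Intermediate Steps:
$p{\left(z \right)} = - \frac{3}{-2 + z}$ ($p{\left(z \right)} = - \frac{3}{z - 2} = - \frac{3}{-2 + z}$)
$l = \frac{2}{3}$ ($l = 4 \cdot 1 \cdot \frac{1}{6} = 4 \cdot \frac{1}{6} = \frac{2}{3} \approx 0.66667$)
$Y = \frac{14}{3}$ ($Y = \frac{2}{3} + 4 = \frac{14}{3} \approx 4.6667$)
$Y p{\left(5 \cdot 0 - 4 \right)} = \frac{14 \left(- \frac{3}{-2 + \left(5 \cdot 0 - 4\right)}\right)}{3} = \frac{14 \left(- \frac{3}{-2 + \left(0 - 4\right)}\right)}{3} = \frac{14 \left(- \frac{3}{-2 - 4}\right)}{3} = \frac{14 \left(- \frac{3}{-6}\right)}{3} = \frac{14 \left(\left(-3\right) \left(- \frac{1}{6}\right)\right)}{3} = \frac{14}{3} \cdot \frac{1}{2} = \frac{7}{3}$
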